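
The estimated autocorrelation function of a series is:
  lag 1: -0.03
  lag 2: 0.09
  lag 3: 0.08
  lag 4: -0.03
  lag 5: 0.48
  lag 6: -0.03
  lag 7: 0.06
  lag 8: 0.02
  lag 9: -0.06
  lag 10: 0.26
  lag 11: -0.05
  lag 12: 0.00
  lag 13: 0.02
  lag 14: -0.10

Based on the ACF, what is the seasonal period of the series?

5

The largest autocorrelation is r_5 = 0.48, with a weaker echo at lag 10 (0.26); the remaining lags stay at or below 0.09.
The dominant spike at lag 5 indicates a seasonal period of 5.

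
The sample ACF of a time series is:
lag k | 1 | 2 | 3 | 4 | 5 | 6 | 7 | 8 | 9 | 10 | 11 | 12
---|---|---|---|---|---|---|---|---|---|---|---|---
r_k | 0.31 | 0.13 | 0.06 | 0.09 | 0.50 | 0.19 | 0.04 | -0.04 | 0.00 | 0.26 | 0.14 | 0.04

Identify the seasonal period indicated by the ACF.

The largest autocorrelation is r_5 = 0.50; the remaining lags stay at or below 0.31. The elevated value at lag 1 (0.31), dropping to 0.13 at lag 2, reflects decaying short-term dependence rather than seasonality.
The dominant spike at lag 5 indicates a seasonal period of 5.

5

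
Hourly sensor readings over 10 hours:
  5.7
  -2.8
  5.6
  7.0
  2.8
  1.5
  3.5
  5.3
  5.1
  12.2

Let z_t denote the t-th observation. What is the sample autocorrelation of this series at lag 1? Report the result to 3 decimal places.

-0.038

Mean z̄ = (5.7 − 2.8 + 5.6 + 7.0 + 2.8 + 1.5 + 3.5 + 5.3 + 5.1 + 12.2)/10 = 4.5900
Numerator Σ_{t=1}^{9}(z_t−z̄)(z_{t+1}−z̄) = -5.1781
Denominator Σ(z_t−z̄)² = 135.2890
r_1 = -5.1781 / 135.2890 = -0.038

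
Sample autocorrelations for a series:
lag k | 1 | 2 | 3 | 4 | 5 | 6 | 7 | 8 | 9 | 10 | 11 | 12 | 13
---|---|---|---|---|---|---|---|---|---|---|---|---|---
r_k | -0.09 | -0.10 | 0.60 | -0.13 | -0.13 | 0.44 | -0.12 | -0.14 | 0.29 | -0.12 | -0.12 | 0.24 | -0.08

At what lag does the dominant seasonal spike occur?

3

The largest autocorrelation is r_3 = 0.60, with weaker echoes at lags 6 (0.44), 9 (0.29) and 12 (0.24); the remaining lags stay at or below -0.08.
The dominant spike at lag 3 indicates a seasonal period of 3.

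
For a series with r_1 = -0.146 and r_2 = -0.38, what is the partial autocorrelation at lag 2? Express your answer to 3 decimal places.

-0.410

φ_{22} = (r_2 − r_1²) / (1 − r_1²)
r_1² = (-0.146)² = 0.021316
Numerator = -0.38 − 0.0213 = -0.4013; denominator = 1 − 0.0213 = 0.9787
φ_{22} = -0.4013 / 0.9787 = -0.410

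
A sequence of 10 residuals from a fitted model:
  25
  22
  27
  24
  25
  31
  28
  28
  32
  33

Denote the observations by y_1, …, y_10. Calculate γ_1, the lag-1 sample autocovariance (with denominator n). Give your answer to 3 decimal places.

Mean ȳ = (25 + 22 + 27 + 24 + 25 + 31 + 28 + 28 + 32 + 33)/10 = 27.5000
Σ_{t=1}^{9}(y_t−ȳ)(y_{t+1}−ȳ) = 47.2500
γ_1 = 47.2500 / 10 = 4.725

4.725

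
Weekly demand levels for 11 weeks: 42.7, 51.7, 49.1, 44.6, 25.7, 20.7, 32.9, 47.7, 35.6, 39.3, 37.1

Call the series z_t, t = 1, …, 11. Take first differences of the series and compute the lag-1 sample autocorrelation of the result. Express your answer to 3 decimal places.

First differences Δz: 9.0, -2.6, -4.5, -18.9, -5.0, 12.2, 14.8, -12.1, 3.7, -2.2
Mean of differences = -0.5600
Numerator Σ(Δz_t−Δz̄)(Δz_{t+1}−Δz̄) = 48.1624
Denominator Σ(Δz_t−Δz̄)² = 1019.9040
r_1(Δz) = 48.1624 / 1019.9040 = 0.047

0.047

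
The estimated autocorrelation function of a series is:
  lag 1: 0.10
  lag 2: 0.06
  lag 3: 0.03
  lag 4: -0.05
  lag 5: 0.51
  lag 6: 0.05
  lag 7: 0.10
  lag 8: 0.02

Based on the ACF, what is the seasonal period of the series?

5

The largest autocorrelation is r_5 = 0.51; the remaining lags stay at or below 0.10.
The dominant spike at lag 5 indicates a seasonal period of 5.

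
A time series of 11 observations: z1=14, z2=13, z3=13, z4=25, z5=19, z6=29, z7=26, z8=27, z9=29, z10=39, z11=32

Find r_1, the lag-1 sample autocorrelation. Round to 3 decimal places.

Mean z̄ = (14 + 13 + 13 + 25 + 19 + 29 + 26 + 27 + 29 + 39 + 32)/11 = 24.1818
Numerator Σ_{t=1}^{10}(z_t−z̄)(z_{t+1}−z̄) = 415.2397
Denominator Σ(z_t−z̄)² = 719.6364
r_1 = 415.2397 / 719.6364 = 0.577

0.577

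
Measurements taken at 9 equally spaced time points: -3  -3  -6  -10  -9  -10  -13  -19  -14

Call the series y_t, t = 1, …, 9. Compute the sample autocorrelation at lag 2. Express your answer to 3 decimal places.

0.182

Mean ȳ = (-3 − 3 − 6 − 10 − 9 − 10 − 13 − 19 − 14)/9 = -9.6667
Σ(y_t−ȳ)(y_{t+2}−ȳ) = (24.4444) + (-2.2222) + (2.4444) + (0.1111) + (-2.2222) + (3.1111) + (14.4444) = 40.1111
Denominator Σ(y_t−ȳ)² = 220.0000
r_2 = 40.1111 / 220.0000 = 0.182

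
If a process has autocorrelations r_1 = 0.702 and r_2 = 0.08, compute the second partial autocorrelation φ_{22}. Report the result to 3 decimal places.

-0.814

φ_{22} = (r_2 − r_1²) / (1 − r_1²)
r_1² = (0.702)² = 0.492804
Numerator = 0.08 − 0.4928 = -0.4128; denominator = 1 − 0.4928 = 0.5072
φ_{22} = -0.4128 / 0.5072 = -0.814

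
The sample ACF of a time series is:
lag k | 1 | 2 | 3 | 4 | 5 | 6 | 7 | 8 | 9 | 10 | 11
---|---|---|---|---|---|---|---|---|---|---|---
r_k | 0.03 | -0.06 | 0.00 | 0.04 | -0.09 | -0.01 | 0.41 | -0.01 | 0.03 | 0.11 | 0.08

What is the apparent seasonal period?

7

The largest autocorrelation is r_7 = 0.41; the remaining lags stay at or below 0.11.
The dominant spike at lag 7 indicates a seasonal period of 7.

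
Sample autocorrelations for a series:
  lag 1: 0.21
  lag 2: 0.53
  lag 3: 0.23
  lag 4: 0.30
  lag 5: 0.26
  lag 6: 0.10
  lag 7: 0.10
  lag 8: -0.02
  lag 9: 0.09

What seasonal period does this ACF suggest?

The largest autocorrelation is r_2 = 0.53, with a weaker echo at lag 4 (0.30); the remaining lags stay at or below 0.26.
The dominant spike at lag 2 indicates a seasonal period of 2.

2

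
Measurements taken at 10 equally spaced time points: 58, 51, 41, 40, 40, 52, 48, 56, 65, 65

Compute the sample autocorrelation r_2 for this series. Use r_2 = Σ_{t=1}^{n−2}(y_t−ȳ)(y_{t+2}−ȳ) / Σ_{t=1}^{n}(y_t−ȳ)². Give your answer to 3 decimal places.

Mean ȳ = (58 + 51 + 41 + 40 + 40 + 52 + 48 + 56 + 65 + 65)/10 = 51.6000
Numerator Σ_{t=1}^{8}(y_t−ȳ)(y_{t+2}−ȳ) = 111.6800
Denominator Σ(y_t−ȳ)² = 814.4000
r_2 = 111.6800 / 814.4000 = 0.137

0.137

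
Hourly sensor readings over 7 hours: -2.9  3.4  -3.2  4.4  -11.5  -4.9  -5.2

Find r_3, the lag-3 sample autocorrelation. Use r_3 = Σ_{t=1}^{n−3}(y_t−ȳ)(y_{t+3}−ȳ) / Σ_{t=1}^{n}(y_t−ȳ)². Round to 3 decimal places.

Mean ȳ = (-2.9 + 3.4 − 3.2 + 4.4 − 11.5 − 4.9 − 5.2)/7 = -2.8429
Deviations from mean: -0.0571, 6.2429, -0.3571, 7.2429, -8.6571, -2.0571, -2.3571
Σ(y_t−ȳ)(y_{t+3}−ȳ) = (-0.4139) + (-54.0453) + (0.7347) + (-17.0724) = -70.7969
Denominator Σ(y_t−ȳ)² = 176.2971
r_3 = -70.7969 / 176.2971 = -0.402

-0.402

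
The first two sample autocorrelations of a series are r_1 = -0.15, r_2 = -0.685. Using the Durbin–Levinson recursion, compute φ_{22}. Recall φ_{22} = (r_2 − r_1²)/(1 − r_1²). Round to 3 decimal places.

-0.724

φ_{22} = (r_2 − r_1²) / (1 − r_1²)
r_1² = (-0.15)² = 0.0225
Numerator = -0.685 − 0.0225 = -0.7075; denominator = 1 − 0.0225 = 0.9775
φ_{22} = -0.7075 / 0.9775 = -0.724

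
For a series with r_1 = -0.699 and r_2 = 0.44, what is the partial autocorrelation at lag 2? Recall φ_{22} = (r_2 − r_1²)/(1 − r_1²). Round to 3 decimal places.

φ_{22} = (r_2 − r_1²) / (1 − r_1²)
r_1² = (-0.699)² = 0.488601
Numerator = 0.44 − 0.4886 = -0.0486; denominator = 1 − 0.4886 = 0.5114
φ_{22} = -0.0486 / 0.5114 = -0.095

-0.095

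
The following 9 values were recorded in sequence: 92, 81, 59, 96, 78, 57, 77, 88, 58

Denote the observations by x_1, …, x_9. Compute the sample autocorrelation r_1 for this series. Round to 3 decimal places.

Mean x̄ = (92 + 81 + 59 + 96 + 78 + 57 + 77 + 88 + 58)/9 = 76.2222
Numerator Σ_{t=1}^{8}(x_t−x̄)(x_{t+1}−x̄) = -566.9383
Denominator Σ(x_t−x̄)² = 1803.5556
r_1 = -566.9383 / 1803.5556 = -0.314

-0.314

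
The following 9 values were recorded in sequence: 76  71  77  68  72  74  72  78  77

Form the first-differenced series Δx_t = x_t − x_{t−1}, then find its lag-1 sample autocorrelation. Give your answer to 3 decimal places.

-0.665

First differences Δx: -5, 6, -9, 4, 2, -2, 6, -1
Mean of differences = 0.1250
Numerator Σ(Δx_t−Δx̄)(Δx_{t+1}−Δx̄) = -134.8906
Denominator Σ(Δx_t−Δx̄)² = 202.8750
r_1(Δx) = -134.8906 / 202.8750 = -0.665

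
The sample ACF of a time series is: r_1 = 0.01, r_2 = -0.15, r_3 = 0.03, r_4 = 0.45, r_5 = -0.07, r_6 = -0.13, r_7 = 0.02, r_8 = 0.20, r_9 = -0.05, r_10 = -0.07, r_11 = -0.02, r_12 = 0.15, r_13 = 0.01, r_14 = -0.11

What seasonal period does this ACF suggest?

4

The largest autocorrelation is r_4 = 0.45, with weaker echoes at lags 8 (0.20) and 12 (0.15); the remaining lags stay at or below 0.03.
The dominant spike at lag 4 indicates a seasonal period of 4.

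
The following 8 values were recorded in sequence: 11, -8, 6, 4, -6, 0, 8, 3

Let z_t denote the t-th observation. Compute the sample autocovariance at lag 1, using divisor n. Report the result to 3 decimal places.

Mean z̄ = (11 − 8 + 6 + 4 − 6 + 0 + 8 + 3)/8 = 2.2500
Σ_{t=1}^{7}(z_t−z̄)(z_{t+1}−z̄) = -126.0625
γ_1 = -126.0625 / 8 = -15.758

-15.758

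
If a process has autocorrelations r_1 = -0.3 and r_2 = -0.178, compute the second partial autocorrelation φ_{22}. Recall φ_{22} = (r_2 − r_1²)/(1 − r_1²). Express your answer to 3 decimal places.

φ_{22} = (r_2 − r_1²) / (1 − r_1²)
r_1² = (-0.3)² = 0.09
Numerator = -0.178 − 0.0900 = -0.2680; denominator = 1 − 0.0900 = 0.9100
φ_{22} = -0.2680 / 0.9100 = -0.295

-0.295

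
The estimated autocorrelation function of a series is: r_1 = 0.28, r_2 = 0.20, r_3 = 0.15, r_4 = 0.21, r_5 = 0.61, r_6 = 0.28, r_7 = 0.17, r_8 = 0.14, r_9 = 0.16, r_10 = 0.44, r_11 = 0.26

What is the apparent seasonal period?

5

The largest autocorrelation is r_5 = 0.61, with a weaker echo at lag 10 (0.44); the remaining lags stay at or below 0.28. The elevated value at lag 1 (0.28), dropping to 0.20 at lag 2, reflects decaying short-term dependence rather than seasonality.
The dominant spike at lag 5 indicates a seasonal period of 5.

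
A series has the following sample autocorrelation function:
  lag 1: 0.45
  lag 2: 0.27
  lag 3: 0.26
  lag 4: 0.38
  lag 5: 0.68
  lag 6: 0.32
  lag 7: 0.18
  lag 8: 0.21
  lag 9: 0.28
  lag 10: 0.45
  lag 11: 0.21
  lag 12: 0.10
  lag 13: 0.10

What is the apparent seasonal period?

The largest autocorrelation is r_5 = 0.68; the remaining lags stay at or below 0.45. The elevated value at lag 1 (0.45), dropping to 0.27 at lag 2, reflects decaying short-term dependence rather than seasonality.
The dominant spike at lag 5 indicates a seasonal period of 5.

5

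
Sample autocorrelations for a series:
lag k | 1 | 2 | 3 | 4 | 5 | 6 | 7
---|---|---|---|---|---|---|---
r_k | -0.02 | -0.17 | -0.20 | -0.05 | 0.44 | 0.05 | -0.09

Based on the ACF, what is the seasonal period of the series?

5

The largest autocorrelation is r_5 = 0.44; the remaining lags stay at or below 0.05.
The dominant spike at lag 5 indicates a seasonal period of 5.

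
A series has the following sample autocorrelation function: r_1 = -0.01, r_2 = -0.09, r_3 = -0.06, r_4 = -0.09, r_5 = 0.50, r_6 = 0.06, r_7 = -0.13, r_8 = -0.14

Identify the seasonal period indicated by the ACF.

5

The largest autocorrelation is r_5 = 0.50; the remaining lags stay at or below 0.06.
The dominant spike at lag 5 indicates a seasonal period of 5.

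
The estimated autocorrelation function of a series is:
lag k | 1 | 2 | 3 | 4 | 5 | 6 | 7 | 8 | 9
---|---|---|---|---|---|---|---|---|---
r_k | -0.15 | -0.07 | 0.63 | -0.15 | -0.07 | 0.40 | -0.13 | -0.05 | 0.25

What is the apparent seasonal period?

The largest autocorrelation is r_3 = 0.63, with weaker echoes at lags 6 (0.40) and 9 (0.25); the remaining lags stay at or below -0.05.
The dominant spike at lag 3 indicates a seasonal period of 3.

3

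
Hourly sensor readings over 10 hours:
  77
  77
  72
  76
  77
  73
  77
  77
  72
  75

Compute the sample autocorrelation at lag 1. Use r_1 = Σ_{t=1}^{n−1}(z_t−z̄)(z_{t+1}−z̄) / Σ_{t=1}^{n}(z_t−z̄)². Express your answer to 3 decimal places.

Mean z̄ = (77 + 77 + 72 + 76 + 77 + 73 + 77 + 77 + 72 + 75)/10 = 75.3000
Numerator Σ_{t=1}^{9}(z_t−z̄)(z_{t+1}−z̄) = -13.3900
Denominator Σ(z_t−z̄)² = 42.1000
r_1 = -13.3900 / 42.1000 = -0.318

-0.318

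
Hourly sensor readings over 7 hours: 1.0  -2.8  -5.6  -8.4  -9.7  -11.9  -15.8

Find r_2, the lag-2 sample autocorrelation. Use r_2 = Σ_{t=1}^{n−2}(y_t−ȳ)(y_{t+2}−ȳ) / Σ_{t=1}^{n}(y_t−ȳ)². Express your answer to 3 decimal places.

Mean ȳ = (1.0 − 2.8 − 5.6 − 8.4 − 9.7 − 11.9 − 15.8)/7 = -7.6000
Deviations from mean: 8.6000, 4.8000, 2.0000, -0.8000, -2.1000, -4.3000, -8.2000
Σ(y_t−ȳ)(y_{t+2}−ȳ) = (17.2000) + (-3.8400) + (-4.2000) + (3.4400) + (17.2200) = 29.8200
Denominator Σ(y_t−ȳ)² = 191.7800
r_2 = 29.8200 / 191.7800 = 0.155

0.155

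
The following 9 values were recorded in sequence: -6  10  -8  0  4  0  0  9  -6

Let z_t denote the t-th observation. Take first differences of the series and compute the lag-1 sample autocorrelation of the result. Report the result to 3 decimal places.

First differences Δz: 16, -18, 8, 4, -4, 0, 9, -15
Mean of differences = 0.0000
Numerator Σ(Δz_t−Δz̄)(Δz_{t+1}−Δz̄) = -551.0000
Denominator Σ(Δz_t−Δz̄)² = 982.0000
r_1(Δz) = -551.0000 / 982.0000 = -0.561

-0.561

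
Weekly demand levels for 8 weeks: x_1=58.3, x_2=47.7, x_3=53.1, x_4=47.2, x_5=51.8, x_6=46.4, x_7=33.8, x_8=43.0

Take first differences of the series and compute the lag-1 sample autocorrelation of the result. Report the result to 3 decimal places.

First differences Δx: -10.6, 5.4, -5.9, 4.6, -5.4, -12.6, 9.2
Mean of differences = -2.1857
Numerator Σ(Δx_t−Δx̄)(Δx_{t+1}−Δx̄) = -224.1188
Denominator Σ(Δx_t−Δx̄)² = 436.6086
r_1(Δx) = -224.1188 / 436.6086 = -0.513

-0.513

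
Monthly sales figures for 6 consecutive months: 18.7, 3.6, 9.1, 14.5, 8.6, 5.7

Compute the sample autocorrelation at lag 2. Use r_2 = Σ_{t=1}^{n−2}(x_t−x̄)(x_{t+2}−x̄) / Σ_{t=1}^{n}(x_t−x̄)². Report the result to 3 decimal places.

-0.347

Mean x̄ = (18.7 + 3.6 + 9.1 + 14.5 + 8.6 + 5.7)/6 = 10.0333
Deviations from mean: 8.6667, -6.4333, -0.9333, 4.4667, -1.4333, -4.3333
Numerator Σ_{t=1}^{4}(x_t−x̄)(x_{t+2}−x̄) = -54.8422
Denominator Σ(x_t−x̄)² = 158.1533
r_2 = -54.8422 / 158.1533 = -0.347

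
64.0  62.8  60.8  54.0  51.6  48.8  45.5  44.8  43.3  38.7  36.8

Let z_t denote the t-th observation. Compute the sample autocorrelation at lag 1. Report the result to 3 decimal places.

Mean z̄ = (64.0 + 62.8 + 60.8 + 54.0 + 51.6 + 48.8 + 45.5 + 44.8 + 43.3 + 38.7 + 36.8)/11 = 50.1000
Numerator Σ_{t=1}^{10}(z_t−z̄)(z_{t+1}−z̄) = 653.5900
Denominator Σ(z_t−z̄)² = 890.4800
r_1 = 653.5900 / 890.4800 = 0.734

0.734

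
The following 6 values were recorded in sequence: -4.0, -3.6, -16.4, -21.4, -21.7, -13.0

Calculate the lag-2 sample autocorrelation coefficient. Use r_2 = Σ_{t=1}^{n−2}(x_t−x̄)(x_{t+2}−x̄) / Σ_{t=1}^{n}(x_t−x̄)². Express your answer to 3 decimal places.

Mean x̄ = (-4.0 − 3.6 − 16.4 − 21.4 − 21.7 − 13.0)/6 = -13.3500
Σ(x_t−x̄)(x_{t+2}−x̄) = (-28.5175) + (-78.4875) + (25.4675) + (-2.8175) = -84.3550
Denominator Σ(x_t−x̄)² = 326.4350
r_2 = -84.3550 / 326.4350 = -0.258

-0.258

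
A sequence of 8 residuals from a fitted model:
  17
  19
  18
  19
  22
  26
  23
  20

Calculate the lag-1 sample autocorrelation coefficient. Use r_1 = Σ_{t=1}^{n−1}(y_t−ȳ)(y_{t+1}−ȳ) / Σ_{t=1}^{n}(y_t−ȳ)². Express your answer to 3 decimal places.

0.504

Mean ȳ = (17 + 19 + 18 + 19 + 22 + 26 + 23 + 20)/8 = 20.5000
Deviations from mean: -3.5000, -1.5000, -2.5000, -1.5000, 1.5000, 5.5000, 2.5000, -0.5000
Σ(y_t−ȳ)(y_{t+1}−ȳ) = (5.2500) + (3.7500) + (3.7500) + (-2.2500) + (8.2500) + (13.7500) + (-1.2500) = 31.2500
Denominator Σ(y_t−ȳ)² = 62.0000
r_1 = 31.2500 / 62.0000 = 0.504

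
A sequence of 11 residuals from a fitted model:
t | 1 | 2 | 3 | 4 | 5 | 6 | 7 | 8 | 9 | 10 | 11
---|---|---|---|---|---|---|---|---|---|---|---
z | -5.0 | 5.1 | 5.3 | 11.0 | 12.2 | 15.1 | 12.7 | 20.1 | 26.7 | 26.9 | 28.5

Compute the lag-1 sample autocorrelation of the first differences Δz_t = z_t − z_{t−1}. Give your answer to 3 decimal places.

First differences Δz: 10.1, 0.2, 5.7, 1.2, 2.9, -2.4, 7.4, 6.6, 0.2, 1.6
Mean of differences = 3.3500
Numerator Σ(Δz_t−Δz̄)(Δz_{t+1}−Δz̄) = -45.0125
Denominator Σ(Δz_t−Δz̄)² = 138.8450
r_1(Δz) = -45.0125 / 138.8450 = -0.324

-0.324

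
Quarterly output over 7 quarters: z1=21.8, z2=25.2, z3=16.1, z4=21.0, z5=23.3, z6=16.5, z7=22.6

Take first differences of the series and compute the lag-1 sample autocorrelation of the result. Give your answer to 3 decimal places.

First differences Δz: 3.4, -9.1, 4.9, 2.3, -6.8, 6.1
Mean of differences = 0.1333
Numerator Σ(Δz_t−Δz̄)(Δz_{t+1}−Δz̄) = -120.2378
Denominator Σ(Δz_t−Δz̄)² = 207.0133
r_1(Δz) = -120.2378 / 207.0133 = -0.581

-0.581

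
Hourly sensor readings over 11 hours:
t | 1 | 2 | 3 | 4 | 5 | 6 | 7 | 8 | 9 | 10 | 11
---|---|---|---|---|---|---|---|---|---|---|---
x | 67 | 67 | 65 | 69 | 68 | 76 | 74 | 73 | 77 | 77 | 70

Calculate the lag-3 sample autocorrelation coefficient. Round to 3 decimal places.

Mean x̄ = (67 + 67 + 65 + 69 + 68 + 76 + 74 + 73 + 77 + 77 + 70)/11 = 71.1818
Numerator Σ_{t=1}^{8}(x_t−x̄)(x_{t+3}−x̄) = 22.9917
Denominator Σ(x_t−x̄)² = 191.6364
r_3 = 22.9917 / 191.6364 = 0.120

0.120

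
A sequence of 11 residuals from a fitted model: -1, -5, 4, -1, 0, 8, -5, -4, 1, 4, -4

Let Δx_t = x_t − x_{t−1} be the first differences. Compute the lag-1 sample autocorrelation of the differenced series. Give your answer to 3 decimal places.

-0.432

First differences Δx: -4, 9, -5, 1, 8, -13, 1, 5, 3, -8
Mean of differences = -0.3000
Numerator Σ(Δx_t−Δx̄)(Δx_{t+1}−Δx̄) = -196.3900
Denominator Σ(Δx_t−Δx̄)² = 454.1000
r_1(Δx) = -196.3900 / 454.1000 = -0.432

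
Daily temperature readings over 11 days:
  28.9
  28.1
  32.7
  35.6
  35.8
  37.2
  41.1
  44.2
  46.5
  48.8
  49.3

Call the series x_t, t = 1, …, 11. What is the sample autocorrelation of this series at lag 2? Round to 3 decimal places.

Mean x̄ = (28.9 + 28.1 + 32.7 + 35.6 + 35.8 + 37.2 + 41.1 + 44.2 + 46.5 + 48.8 + 49.3)/11 = 38.9273
Numerator Σ_{t=1}^{9}(x_t−x̄)(x_{t+2}−x̄) = 254.8467
Denominator Σ(x_t−x̄)² = 575.3218
r_2 = 254.8467 / 575.3218 = 0.443

0.443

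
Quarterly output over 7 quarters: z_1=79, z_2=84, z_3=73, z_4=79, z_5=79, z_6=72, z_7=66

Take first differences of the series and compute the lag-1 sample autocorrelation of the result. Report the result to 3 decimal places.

First differences Δz: 5, -11, 6, 0, -7, -6
Mean of differences = -2.1667
Numerator Σ(Δz_t−Δz̄)(Δz_{t+1}−Δz̄) = -109.6944
Denominator Σ(Δz_t−Δz̄)² = 238.8333
r_1(Δz) = -109.6944 / 238.8333 = -0.459

-0.459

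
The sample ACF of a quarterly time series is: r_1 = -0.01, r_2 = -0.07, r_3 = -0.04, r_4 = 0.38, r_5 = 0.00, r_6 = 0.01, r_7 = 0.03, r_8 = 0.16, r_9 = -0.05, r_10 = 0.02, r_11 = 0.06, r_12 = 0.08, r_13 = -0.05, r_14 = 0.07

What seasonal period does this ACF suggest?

The largest autocorrelation is r_4 = 0.38, with a weaker echo at lag 8 (0.16); the remaining lags stay at or below 0.08.
The dominant spike at lag 4 indicates a seasonal period of 4.

4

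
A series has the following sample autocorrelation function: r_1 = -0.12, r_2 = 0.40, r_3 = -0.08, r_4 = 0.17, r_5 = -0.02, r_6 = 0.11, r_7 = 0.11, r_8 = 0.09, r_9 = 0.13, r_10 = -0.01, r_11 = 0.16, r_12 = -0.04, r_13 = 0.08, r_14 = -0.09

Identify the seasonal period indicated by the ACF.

The largest autocorrelation is r_2 = 0.40, with a weaker echo at lag 4 (0.17); the remaining lags stay at or below 0.16.
The dominant spike at lag 2 indicates a seasonal period of 2.

2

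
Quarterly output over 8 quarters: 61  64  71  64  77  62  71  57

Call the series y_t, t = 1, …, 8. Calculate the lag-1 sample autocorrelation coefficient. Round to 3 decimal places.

Mean ȳ = (61 + 64 + 71 + 64 + 77 + 62 + 71 + 57)/8 = 65.8750
Deviations from mean: -4.8750, -1.8750, 5.1250, -1.8750, 11.1250, -3.8750, 5.1250, -8.8750
Numerator Σ_{t=1}^{7}(y_t−ȳ)(y_{t+1}−ȳ) = -139.3906
Denominator Σ(y_t−ȳ)² = 300.8750
r_1 = -139.3906 / 300.8750 = -0.463

-0.463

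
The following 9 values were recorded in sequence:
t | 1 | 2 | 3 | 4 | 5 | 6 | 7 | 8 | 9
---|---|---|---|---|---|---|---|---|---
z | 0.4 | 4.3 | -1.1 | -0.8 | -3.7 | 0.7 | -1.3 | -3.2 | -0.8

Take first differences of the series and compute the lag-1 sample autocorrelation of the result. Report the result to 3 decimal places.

First differences Δz: 3.9, -5.4, 0.3, -2.9, 4.4, -2.0, -1.9, 2.4
Mean of differences = -0.1500
Numerator Σ(Δz_t−Δz̄)(Δz_{t+1}−Δz̄) = -47.0175
Denominator Σ(Δz_t−Δz̄)² = 85.4200
r_1(Δz) = -47.0175 / 85.4200 = -0.550

-0.550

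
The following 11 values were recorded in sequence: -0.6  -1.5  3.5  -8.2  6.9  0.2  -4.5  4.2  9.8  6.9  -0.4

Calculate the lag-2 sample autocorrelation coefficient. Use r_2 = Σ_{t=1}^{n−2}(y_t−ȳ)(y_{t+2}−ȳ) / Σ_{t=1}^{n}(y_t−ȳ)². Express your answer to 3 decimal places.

Mean ȳ = (-0.6 − 1.5 + 3.5 − 8.2 + 6.9 + 0.2 − 4.5 + 4.2 + 9.8 + 6.9 − 0.4)/11 = 1.4818
Numerator Σ_{t=1}^{9}(y_t−ȳ)(y_{t+2}−ȳ) = -38.5652
Denominator Σ(y_t−ȳ)² = 287.2964
r_2 = -38.5652 / 287.2964 = -0.134

-0.134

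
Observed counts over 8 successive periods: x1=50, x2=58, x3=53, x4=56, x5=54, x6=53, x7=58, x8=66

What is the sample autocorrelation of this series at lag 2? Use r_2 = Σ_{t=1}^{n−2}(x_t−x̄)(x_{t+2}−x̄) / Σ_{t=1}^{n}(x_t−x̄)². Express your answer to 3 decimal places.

Mean x̄ = (50 + 58 + 53 + 56 + 54 + 53 + 58 + 66)/8 = 56.0000
Deviations from mean: -6.0000, 2.0000, -3.0000, 0.0000, -2.0000, -3.0000, 2.0000, 10.0000
Σ(x_t−x̄)(x_{t+2}−x̄) = (18.0000) + (0.0000) + (6.0000) + (0.0000) + (-4.0000) + (-30.0000) = -10.0000
Denominator Σ(x_t−x̄)² = 166.0000
r_2 = -10.0000 / 166.0000 = -0.060

-0.060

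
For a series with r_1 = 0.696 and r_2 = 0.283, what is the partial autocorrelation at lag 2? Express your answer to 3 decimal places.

φ_{22} = (r_2 − r_1²) / (1 − r_1²)
r_1² = (0.696)² = 0.484416
Numerator = 0.283 − 0.4844 = -0.2014; denominator = 1 − 0.4844 = 0.5156
φ_{22} = -0.2014 / 0.5156 = -0.391

-0.391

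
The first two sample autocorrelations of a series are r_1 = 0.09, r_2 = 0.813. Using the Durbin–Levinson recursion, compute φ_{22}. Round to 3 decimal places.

φ_{22} = (r_2 − r_1²) / (1 − r_1²)
r_1² = (0.09)² = 0.0081
Numerator = 0.813 − 0.0081 = 0.8049; denominator = 1 − 0.0081 = 0.9919
φ_{22} = 0.8049 / 0.9919 = 0.811

0.811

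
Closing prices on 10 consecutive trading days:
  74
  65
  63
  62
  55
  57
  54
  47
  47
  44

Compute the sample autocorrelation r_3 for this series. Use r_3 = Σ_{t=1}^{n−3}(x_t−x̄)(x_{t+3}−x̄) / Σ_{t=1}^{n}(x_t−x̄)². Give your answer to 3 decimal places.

Mean x̄ = (74 + 65 + 63 + 62 + 55 + 57 + 54 + 47 + 47 + 44)/10 = 56.8000
Numerator Σ_{t=1}^{7}(x_t−x̄)(x_{t+3}−x̄) = 112.8800
Denominator Σ(x_t−x̄)² = 795.6000
r_3 = 112.8800 / 795.6000 = 0.142

0.142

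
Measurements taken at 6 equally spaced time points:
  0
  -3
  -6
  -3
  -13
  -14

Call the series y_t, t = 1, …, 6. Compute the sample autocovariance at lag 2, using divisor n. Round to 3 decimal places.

-2.333

Mean ȳ = (0 − 3 − 6 − 3 − 13 − 14)/6 = -6.5000
Deviations: 6.5000, 3.5000, 0.5000, 3.5000, -6.5000, -7.5000
Σ_{t=1}^{4}(y_t−ȳ)(y_{t+2}−ȳ) = -14.0000
γ_2 = -14.0000 / 6 = -2.333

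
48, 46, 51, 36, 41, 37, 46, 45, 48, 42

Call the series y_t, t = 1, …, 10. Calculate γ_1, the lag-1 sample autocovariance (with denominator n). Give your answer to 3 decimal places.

Mean ȳ = (48 + 46 + 51 + 36 + 41 + 37 + 46 + 45 + 48 + 42)/10 = 44.0000
Σ_{t=1}^{9}(y_t−ȳ)(y_{t+1}−ȳ) = -5.0000
γ_1 = -5.0000 / 10 = -0.500

-0.500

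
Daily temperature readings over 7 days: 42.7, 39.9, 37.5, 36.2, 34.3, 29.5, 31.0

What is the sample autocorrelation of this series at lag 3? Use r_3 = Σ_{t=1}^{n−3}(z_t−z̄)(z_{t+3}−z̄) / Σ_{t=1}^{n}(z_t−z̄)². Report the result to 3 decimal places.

Mean z̄ = (42.7 + 39.9 + 37.5 + 36.2 + 34.3 + 29.5 + 31.0)/7 = 35.8714
Deviations from mean: 6.8286, 4.0286, 1.6286, 0.3286, -1.5714, -6.3714, -4.8714
Σ(z_t−z̄)(z_{t+3}−z̄) = (2.2437) + (-6.3306) + (-10.3763) + (-1.6006) = -16.0639
Denominator Σ(z_t−z̄)² = 132.4143
r_3 = -16.0639 / 132.4143 = -0.121

-0.121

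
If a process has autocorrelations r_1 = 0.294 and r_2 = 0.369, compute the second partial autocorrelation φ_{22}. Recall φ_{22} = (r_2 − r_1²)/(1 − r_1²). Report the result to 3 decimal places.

0.309

φ_{22} = (r_2 − r_1²) / (1 − r_1²)
r_1² = (0.294)² = 0.086436
Numerator = 0.369 − 0.0864 = 0.2826; denominator = 1 − 0.0864 = 0.9136
φ_{22} = 0.2826 / 0.9136 = 0.309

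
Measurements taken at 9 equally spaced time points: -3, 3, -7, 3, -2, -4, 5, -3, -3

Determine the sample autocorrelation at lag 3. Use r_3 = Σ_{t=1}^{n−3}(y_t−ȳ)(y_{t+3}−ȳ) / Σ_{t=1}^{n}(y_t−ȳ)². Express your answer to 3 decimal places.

Mean ȳ = (-3 + 3 − 7 + 3 − 2 − 4 + 5 − 3 − 3)/9 = -1.2222
Σ(y_t−ȳ)(y_{t+3}−ȳ) = (-7.5062) + (-3.2840) + (16.0494) + (26.2716) + (1.3827) + (4.9383) = 37.8519
Denominator Σ(y_t−ȳ)² = 125.5556
r_3 = 37.8519 / 125.5556 = 0.301

0.301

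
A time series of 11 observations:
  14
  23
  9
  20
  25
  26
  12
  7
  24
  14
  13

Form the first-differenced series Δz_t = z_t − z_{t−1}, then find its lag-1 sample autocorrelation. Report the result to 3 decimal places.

First differences Δz: 9, -14, 11, 5, 1, -14, -5, 17, -10, -1
Mean of differences = -0.1000
Numerator Σ(Δz_t−Δz̄)(Δz_{t+1}−Δz̄) = -409.9100
Denominator Σ(Δz_t−Δz̄)² = 1034.9000
r_1(Δz) = -409.9100 / 1034.9000 = -0.396

-0.396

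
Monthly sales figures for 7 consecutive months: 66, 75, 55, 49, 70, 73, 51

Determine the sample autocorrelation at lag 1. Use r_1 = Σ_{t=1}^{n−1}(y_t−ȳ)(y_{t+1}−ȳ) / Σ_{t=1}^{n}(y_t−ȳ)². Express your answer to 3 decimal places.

Mean ȳ = (66 + 75 + 55 + 49 + 70 + 73 + 51)/7 = 62.7143
Σ(y_t−ȳ)(y_{t+1}−ȳ) = (40.3673) + (-94.7755) + (105.7959) + (-99.9184) + (74.9388) + (-120.4898) = -94.0816
Denominator Σ(y_t−ȳ)² = 705.4286
r_1 = -94.0816 / 705.4286 = -0.133

-0.133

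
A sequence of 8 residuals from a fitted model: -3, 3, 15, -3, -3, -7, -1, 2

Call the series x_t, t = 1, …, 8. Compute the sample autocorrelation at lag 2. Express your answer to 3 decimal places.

-0.287

Mean x̄ = (-3 + 3 + 15 − 3 − 3 − 7 − 1 + 2)/8 = 0.3750
Numerator Σ_{t=1}^{6}(x_t−x̄)(x_{t+2}−x̄) = -90.0313
Denominator Σ(x_t−x̄)² = 313.8750
r_2 = -90.0313 / 313.8750 = -0.287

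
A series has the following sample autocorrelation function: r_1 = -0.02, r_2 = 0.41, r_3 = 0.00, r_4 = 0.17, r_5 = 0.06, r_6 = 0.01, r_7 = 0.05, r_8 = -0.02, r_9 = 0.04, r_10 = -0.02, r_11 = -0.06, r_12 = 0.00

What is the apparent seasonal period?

The largest autocorrelation is r_2 = 0.41, with a weaker echo at lag 4 (0.17); the remaining lags stay at or below 0.06.
The dominant spike at lag 2 indicates a seasonal period of 2.

2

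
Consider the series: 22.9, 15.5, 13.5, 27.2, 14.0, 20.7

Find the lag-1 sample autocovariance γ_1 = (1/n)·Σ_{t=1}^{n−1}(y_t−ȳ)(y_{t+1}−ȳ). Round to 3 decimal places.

Mean ȳ = (22.9 + 15.5 + 13.5 + 27.2 + 14.0 + 20.7)/6 = 18.9667
Deviations: 3.9333, -3.4667, -5.4667, 8.2333, -4.9667, 1.7333
Σ_{t=1}^{5}(y_t−ȳ)(y_{t+1}−ȳ) = -89.1944
γ_1 = -89.1944 / 6 = -14.866

-14.866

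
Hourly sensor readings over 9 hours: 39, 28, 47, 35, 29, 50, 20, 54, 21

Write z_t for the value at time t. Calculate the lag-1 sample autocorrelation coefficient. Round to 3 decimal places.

Mean z̄ = (39 + 28 + 47 + 35 + 29 + 50 + 20 + 54 + 21)/9 = 35.8889
Numerator Σ_{t=1}^{8}(z_t−z̄)(z_{t+1}−z̄) = -994.7901
Denominator Σ(z_t−z̄)² = 1244.8889
r_1 = -994.7901 / 1244.8889 = -0.799

-0.799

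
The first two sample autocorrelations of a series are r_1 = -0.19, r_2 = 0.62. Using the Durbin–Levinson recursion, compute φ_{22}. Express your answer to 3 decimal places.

φ_{22} = (r_2 − r_1²) / (1 − r_1²)
r_1² = (-0.19)² = 0.0361
Numerator = 0.62 − 0.0361 = 0.5839; denominator = 1 − 0.0361 = 0.9639
φ_{22} = 0.5839 / 0.9639 = 0.606

0.606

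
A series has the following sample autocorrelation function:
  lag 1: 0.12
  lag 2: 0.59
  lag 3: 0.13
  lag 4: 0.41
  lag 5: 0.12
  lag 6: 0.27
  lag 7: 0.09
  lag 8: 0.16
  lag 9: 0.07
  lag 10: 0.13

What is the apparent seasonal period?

2

The largest autocorrelation is r_2 = 0.59, with weaker echoes at lags 4 (0.41), 6 (0.27) and 8 (0.16); the remaining lags stay at or below 0.13.
The dominant spike at lag 2 indicates a seasonal period of 2.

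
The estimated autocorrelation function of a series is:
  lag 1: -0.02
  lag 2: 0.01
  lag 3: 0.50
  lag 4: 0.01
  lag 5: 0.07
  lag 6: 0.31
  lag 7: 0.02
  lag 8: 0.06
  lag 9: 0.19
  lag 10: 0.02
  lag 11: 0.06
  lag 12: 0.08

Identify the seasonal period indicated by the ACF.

3

The largest autocorrelation is r_3 = 0.50, with weaker echoes at lags 6 (0.31) and 9 (0.19); the remaining lags stay at or below 0.08.
The dominant spike at lag 3 indicates a seasonal period of 3.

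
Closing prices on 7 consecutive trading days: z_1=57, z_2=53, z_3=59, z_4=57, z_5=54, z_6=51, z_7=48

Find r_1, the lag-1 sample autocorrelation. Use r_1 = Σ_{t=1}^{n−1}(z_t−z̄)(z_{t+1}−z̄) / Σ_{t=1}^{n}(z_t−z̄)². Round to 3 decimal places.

0.275

Mean z̄ = (57 + 53 + 59 + 57 + 54 + 51 + 48)/7 = 54.1429
Deviations from mean: 2.8571, -1.1429, 4.8571, 2.8571, -0.1429, -3.1429, -6.1429
Σ(z_t−z̄)(z_{t+1}−z̄) = (-3.2653) + (-5.5510) + (13.8776) + (-0.4082) + (0.4490) + (19.3061) = 24.4082
Denominator Σ(z_t−z̄)² = 88.8571
r_1 = 24.4082 / 88.8571 = 0.275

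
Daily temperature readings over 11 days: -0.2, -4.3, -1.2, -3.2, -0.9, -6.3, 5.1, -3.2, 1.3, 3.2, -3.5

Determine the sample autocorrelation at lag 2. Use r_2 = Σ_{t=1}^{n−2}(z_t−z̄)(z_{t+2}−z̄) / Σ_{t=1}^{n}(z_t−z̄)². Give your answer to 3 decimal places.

Mean z̄ = (-0.2 − 4.3 − 1.2 − 3.2 − 0.9 − 6.3 + 5.1 − 3.2 + 1.3 + 3.2 − 3.5)/11 = -1.2000
Numerator Σ_{t=1}^{9}(z_t−z̄)(z_{t+2}−z̄) = 29.6900
Denominator Σ(z_t−z̄)² = 115.3000
r_2 = 29.6900 / 115.3000 = 0.258

0.258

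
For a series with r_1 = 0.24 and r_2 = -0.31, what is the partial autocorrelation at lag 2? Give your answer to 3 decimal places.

-0.390

φ_{22} = (r_2 − r_1²) / (1 − r_1²)
r_1² = (0.24)² = 0.0576
Numerator = -0.31 − 0.0576 = -0.3676; denominator = 1 − 0.0576 = 0.9424
φ_{22} = -0.3676 / 0.9424 = -0.390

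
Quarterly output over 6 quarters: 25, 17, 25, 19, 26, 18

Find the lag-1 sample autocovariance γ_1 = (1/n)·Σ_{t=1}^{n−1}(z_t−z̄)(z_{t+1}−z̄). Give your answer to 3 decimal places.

-11.241

Mean z̄ = (25 + 17 + 25 + 19 + 26 + 18)/6 = 21.6667
Σ_{t=1}^{5}(z_t−z̄)(z_{t+1}−z̄) = -67.4444
γ_1 = -67.4444 / 6 = -11.241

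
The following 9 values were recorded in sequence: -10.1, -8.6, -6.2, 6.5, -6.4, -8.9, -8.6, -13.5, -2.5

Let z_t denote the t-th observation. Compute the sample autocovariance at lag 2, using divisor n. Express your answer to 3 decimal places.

Mean z̄ = (-10.1 − 8.6 − 6.2 + 6.5 − 6.4 − 8.9 − 8.6 − 13.5 − 2.5)/9 = -6.4778
Σ_{t=1}^{7}(z_t−z̄)(z_{t+2}−z̄) = -51.5588
γ_2 = -51.5588 / 9 = -5.729

-5.729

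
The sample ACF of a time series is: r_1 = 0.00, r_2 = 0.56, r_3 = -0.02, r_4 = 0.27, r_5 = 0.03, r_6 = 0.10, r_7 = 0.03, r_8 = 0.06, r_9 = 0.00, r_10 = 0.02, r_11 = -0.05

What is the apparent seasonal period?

The largest autocorrelation is r_2 = 0.56, with a weaker echo at lag 4 (0.27); the remaining lags stay at or below 0.10.
The dominant spike at lag 2 indicates a seasonal period of 2.

2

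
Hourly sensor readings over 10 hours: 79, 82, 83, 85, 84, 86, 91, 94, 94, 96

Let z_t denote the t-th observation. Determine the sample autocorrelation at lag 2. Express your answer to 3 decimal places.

0.407

Mean z̄ = (79 + 82 + 83 + 85 + 84 + 86 + 91 + 94 + 94 + 96)/10 = 87.4000
Numerator Σ_{t=1}^{8}(z_t−z̄)(z_{t+2}−z̄) = 127.2800
Denominator Σ(z_t−z̄)² = 312.4000
r_2 = 127.2800 / 312.4000 = 0.407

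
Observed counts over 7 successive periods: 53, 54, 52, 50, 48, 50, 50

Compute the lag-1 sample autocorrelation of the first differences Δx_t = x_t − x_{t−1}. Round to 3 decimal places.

-0.016

First differences Δx: 1, -2, -2, -2, 2, 0
Mean of differences = -0.5000
Numerator Σ(Δx_t−Δx̄)(Δx_{t+1}−Δx̄) = -0.2500
Denominator Σ(Δx_t−Δx̄)² = 15.5000
r_1(Δx) = -0.2500 / 15.5000 = -0.016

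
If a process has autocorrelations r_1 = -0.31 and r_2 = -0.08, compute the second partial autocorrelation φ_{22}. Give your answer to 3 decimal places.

-0.195

φ_{22} = (r_2 − r_1²) / (1 − r_1²)
r_1² = (-0.31)² = 0.0961
Numerator = -0.08 − 0.0961 = -0.1761; denominator = 1 − 0.0961 = 0.9039
φ_{22} = -0.1761 / 0.9039 = -0.195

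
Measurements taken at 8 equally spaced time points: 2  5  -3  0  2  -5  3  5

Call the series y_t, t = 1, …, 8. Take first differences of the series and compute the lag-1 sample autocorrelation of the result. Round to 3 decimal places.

First differences Δy: 3, -8, 3, 2, -7, 8, 2
Mean of differences = 0.4286
Numerator Σ(Δy_t−Δȳ)(Δy_{t+1}−Δȳ) = -95.3265
Denominator Σ(Δy_t−Δȳ)² = 201.7143
r_1(Δy) = -95.3265 / 201.7143 = -0.473

-0.473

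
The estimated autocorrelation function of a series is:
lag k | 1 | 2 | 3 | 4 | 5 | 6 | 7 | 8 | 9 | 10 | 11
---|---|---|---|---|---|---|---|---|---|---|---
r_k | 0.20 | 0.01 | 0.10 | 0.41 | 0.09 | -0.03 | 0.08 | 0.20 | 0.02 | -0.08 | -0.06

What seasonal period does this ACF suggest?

The largest autocorrelation is r_4 = 0.41; the remaining lags stay at or below 0.20. The elevated value at lag 1 (0.20), dropping to 0.01 at lag 2, reflects decaying short-term dependence rather than seasonality.
The dominant spike at lag 4 indicates a seasonal period of 4.

4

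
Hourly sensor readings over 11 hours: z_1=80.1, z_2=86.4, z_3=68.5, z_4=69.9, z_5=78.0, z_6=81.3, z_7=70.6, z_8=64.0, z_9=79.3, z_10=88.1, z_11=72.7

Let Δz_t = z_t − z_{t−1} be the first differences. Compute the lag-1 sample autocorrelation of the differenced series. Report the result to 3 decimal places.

First differences Δz: 6.3, -17.9, 1.4, 8.1, 3.3, -10.7, -6.6, 15.3, 8.8, -15.4
Mean of differences = -0.7400
Numerator Σ(Δz_t−Δz̄)(Δz_{t+1}−Δz̄) = -165.5996
Denominator Σ(Δz_t−Δz̄)² = 1139.8240
r_1(Δz) = -165.5996 / 1139.8240 = -0.145

-0.145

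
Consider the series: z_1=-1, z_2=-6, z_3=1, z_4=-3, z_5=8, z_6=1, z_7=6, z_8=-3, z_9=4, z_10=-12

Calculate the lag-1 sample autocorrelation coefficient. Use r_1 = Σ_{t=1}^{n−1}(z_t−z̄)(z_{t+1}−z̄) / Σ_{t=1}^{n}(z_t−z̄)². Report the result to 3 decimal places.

-0.277

Mean z̄ = (-1 − 6 + 1 − 3 + 8 + 1 + 6 − 3 + 4 − 12)/10 = -0.5000
Numerator Σ_{t=1}^{9}(z_t−z̄)(z_{t+1}−z̄) = -87.2500
Denominator Σ(z_t−z̄)² = 314.5000
r_1 = -87.2500 / 314.5000 = -0.277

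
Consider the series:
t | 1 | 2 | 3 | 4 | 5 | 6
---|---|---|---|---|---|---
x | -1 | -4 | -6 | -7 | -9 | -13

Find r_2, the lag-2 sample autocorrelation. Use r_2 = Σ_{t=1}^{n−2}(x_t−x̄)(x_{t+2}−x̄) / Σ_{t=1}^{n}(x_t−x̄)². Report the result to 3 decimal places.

0.040

Mean x̄ = (-1 − 4 − 6 − 7 − 9 − 13)/6 = -6.6667
Σ(x_t−x̄)(x_{t+2}−x̄) = (3.7778) + (-0.8889) + (-1.5556) + (2.1111) = 3.4444
Denominator Σ(x_t−x̄)² = 85.3333
r_2 = 3.4444 / 85.3333 = 0.040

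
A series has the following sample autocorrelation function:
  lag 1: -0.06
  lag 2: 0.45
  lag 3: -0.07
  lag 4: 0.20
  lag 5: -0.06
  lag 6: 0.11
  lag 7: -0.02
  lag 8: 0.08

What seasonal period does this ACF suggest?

The largest autocorrelation is r_2 = 0.45, with a weaker echo at lag 4 (0.20); the remaining lags stay at or below 0.11.
The dominant spike at lag 2 indicates a seasonal period of 2.

2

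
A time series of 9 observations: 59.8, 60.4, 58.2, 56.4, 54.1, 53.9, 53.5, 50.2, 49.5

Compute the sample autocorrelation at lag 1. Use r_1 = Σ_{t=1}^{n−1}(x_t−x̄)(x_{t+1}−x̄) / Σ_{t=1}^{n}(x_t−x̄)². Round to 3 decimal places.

0.677

Mean x̄ = (59.8 + 60.4 + 58.2 + 56.4 + 54.1 + 53.9 + 53.5 + 50.2 + 49.5)/9 = 55.1111
Numerator Σ_{t=1}^{8}(x_t−x̄)(x_{t+1}−x̄) = 82.4588
Denominator Σ(x_t−x̄)² = 121.8489
r_1 = 82.4588 / 121.8489 = 0.677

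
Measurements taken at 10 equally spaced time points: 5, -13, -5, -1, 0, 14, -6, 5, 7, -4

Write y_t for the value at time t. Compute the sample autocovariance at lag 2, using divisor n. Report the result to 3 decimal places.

Mean ȳ = (5 − 13 − 5 − 1 + 0 + 14 − 6 + 5 + 7 − 4)/10 = 0.2000
Σ_{t=1}^{8}(y_t−ȳ)(y_{t+2}−ȳ) = -19.4800
γ_2 = -19.4800 / 10 = -1.948

-1.948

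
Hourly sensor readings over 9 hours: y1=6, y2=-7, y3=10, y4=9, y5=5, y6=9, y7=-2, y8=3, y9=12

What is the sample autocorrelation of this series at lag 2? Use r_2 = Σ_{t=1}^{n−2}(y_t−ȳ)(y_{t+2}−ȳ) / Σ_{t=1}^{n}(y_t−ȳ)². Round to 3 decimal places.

-0.276

Mean ȳ = (6 − 7 + 10 + 9 + 5 + 9 − 2 + 3 + 12)/9 = 5.0000
Numerator Σ_{t=1}^{7}(y_t−ȳ)(y_{t+2}−ȳ) = -84.0000
Denominator Σ(y_t−ȳ)² = 304.0000
r_2 = -84.0000 / 304.0000 = -0.276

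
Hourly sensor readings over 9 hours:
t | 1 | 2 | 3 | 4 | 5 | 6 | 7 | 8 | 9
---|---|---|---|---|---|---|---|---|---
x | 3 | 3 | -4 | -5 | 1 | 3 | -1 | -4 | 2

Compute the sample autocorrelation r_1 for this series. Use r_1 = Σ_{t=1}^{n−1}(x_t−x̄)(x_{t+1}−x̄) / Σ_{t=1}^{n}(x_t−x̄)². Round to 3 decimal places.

Mean x̄ = (3 + 3 − 4 − 5 + 1 + 3 − 1 − 4 + 2)/9 = -0.2222
Numerator Σ_{t=1}^{8}(x_t−x̄)(x_{t+1}−x̄) = 6.3951
Denominator Σ(x_t−x̄)² = 89.5556
r_1 = 6.3951 / 89.5556 = 0.071

0.071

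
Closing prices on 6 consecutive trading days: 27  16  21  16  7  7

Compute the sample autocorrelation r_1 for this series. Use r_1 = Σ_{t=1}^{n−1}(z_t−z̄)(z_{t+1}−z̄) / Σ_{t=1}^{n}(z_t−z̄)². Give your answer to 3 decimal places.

Mean z̄ = (27 + 16 + 21 + 16 + 7 + 7)/6 = 15.6667
Numerator Σ_{t=1}^{5}(z_t−z̄)(z_{t+1}−z̄) = 79.5556
Denominator Σ(z_t−z̄)² = 307.3333
r_1 = 79.5556 / 307.3333 = 0.259

0.259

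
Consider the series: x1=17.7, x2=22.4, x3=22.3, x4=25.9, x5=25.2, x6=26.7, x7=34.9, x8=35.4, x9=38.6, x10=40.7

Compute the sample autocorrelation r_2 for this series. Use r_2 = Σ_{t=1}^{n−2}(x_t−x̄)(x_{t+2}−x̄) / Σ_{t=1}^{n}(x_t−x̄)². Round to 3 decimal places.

Mean x̄ = (17.7 + 22.4 + 22.3 + 25.9 + 25.2 + 26.7 + 34.9 + 35.4 + 38.6 + 40.7)/10 = 28.9800
Numerator Σ_{t=1}^{8}(x_t−x̄)(x_{t+2}−x̄) = 223.0672
Denominator Σ(x_t−x̄)² = 550.2960
r_2 = 223.0672 / 550.2960 = 0.405

0.405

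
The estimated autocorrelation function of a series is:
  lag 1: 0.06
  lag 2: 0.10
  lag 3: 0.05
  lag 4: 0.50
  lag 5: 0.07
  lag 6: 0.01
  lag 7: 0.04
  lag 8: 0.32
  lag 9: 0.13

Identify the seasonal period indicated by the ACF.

4

The largest autocorrelation is r_4 = 0.50, with a weaker echo at lag 8 (0.32); the remaining lags stay at or below 0.13.
The dominant spike at lag 4 indicates a seasonal period of 4.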